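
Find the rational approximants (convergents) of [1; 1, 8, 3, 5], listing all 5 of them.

Using the convergent recurrence p_i = a_i*p_{i-1} + p_{i-2}, q_i = a_i*q_{i-1} + q_{i-2} with p_{-2}=0, p_{-1}=1, q_{-2}=1, q_{-1}=0:
  i=0: a_0=1, p_0 = 1*1 + 0 = 1, q_0 = 1*0 + 1 = 1.
  i=1: a_1=1, p_1 = 1*1 + 1 = 2, q_1 = 1*1 + 0 = 1.
  i=2: a_2=8, p_2 = 8*2 + 1 = 17, q_2 = 8*1 + 1 = 9.
  i=3: a_3=3, p_3 = 3*17 + 2 = 53, q_3 = 3*9 + 1 = 28.
  i=4: a_4=5, p_4 = 5*53 + 17 = 282, q_4 = 5*28 + 9 = 149.

1/1, 2/1, 17/9, 53/28, 282/149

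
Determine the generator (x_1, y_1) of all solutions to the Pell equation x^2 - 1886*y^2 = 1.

(x, y) = (92415, 2128)

First expand sqrt(1886) as a continued fraction. With x_i = (sqrt(1886) + m_i)/d_i and (m_0, d_0) = (0, 1): a_0 = floor(sqrt(1886)) = 43, since 43^2 = 1849 <= 1886 < 1936 = 44^2.
Iterate m_{i+1} = d_i*a_i - m_i, d_{i+1} = (1886 - m_{i+1}^2)/d_i, a_{i+1} = floor((a_0 + m_{i+1})/d_{i+1}):
  m_1 = 1*43 - 0 = 43, d_1 = (1886 - 43^2)/1 = 37/1 = 37, a_1 = floor((43 + 43)/37) = 2.
  m_2 = 37*2 - 43 = 31, d_2 = (1886 - 31^2)/37 = 925/37 = 25, a_2 = floor((43 + 31)/25) = 2.
  m_3 = 25*2 - 31 = 19, d_3 = (1886 - 19^2)/25 = 1525/25 = 61, a_3 = floor((43 + 19)/61) = 1.
  m_4 = 61*1 - 19 = 42, d_4 = (1886 - 42^2)/61 = 122/61 = 2, a_4 = floor((43 + 42)/2) = 42.
  m_5 = 2*42 - 42 = 42, d_5 = (1886 - 42^2)/2 = 122/2 = 61, a_5 = floor((43 + 42)/61) = 1.
  m_6 = 61*1 - 42 = 19, d_6 = (1886 - 19^2)/61 = 1525/61 = 25, a_6 = floor((43 + 19)/25) = 2.
  m_7 = 25*2 - 19 = 31, d_7 = (1886 - 31^2)/25 = 925/25 = 37, a_7 = floor((43 + 31)/37) = 2.
  m_8 = 37*2 - 31 = 43, d_8 = (1886 - 43^2)/37 = 37/37 = 1, a_8 = floor((43 + 43)/1) = 86.
  m_9 = 1*86 - 43 = 43, d_9 = (1886 - 43^2)/1 = 37/1 = 37: (m_9, d_9) = (m_1, d_1) = (43, 37), so from here the quotients repeat a_1, ..., a_8; the period length is 8.
So sqrt(1886) = [43; (2, 2, 1, 42, 1, 2, 2, 86)] with period length k = 8.
k is even, so the fundamental solution of x^2 - 1886y^2 = 1 is (p_{k-1}, q_{k-1}) = (p_7, q_7); compute convergents through index 7.
Convergents (p_i = a_i*p_{i-1} + p_{i-2}, q_i = a_i*q_{i-1} + q_{i-2} with p_{-2}=0, p_{-1}=1, q_{-2}=1, q_{-1}=0):
  i=0: a_0=43, p_0 = 43*1 + 0 = 43, q_0 = 43*0 + 1 = 1.
  i=1: a_1=2, p_1 = 2*43 + 1 = 87, q_1 = 2*1 + 0 = 2.
  i=2: a_2=2, p_2 = 2*87 + 43 = 217, q_2 = 2*2 + 1 = 5.
  i=3: a_3=1, p_3 = 1*217 + 87 = 304, q_3 = 1*5 + 2 = 7.
  i=4: a_4=42, p_4 = 42*304 + 217 = 12985, q_4 = 42*7 + 5 = 299.
  i=5: a_5=1, p_5 = 1*12985 + 304 = 13289, q_5 = 1*299 + 7 = 306.
  i=6: a_6=2, p_6 = 2*13289 + 12985 = 39563, q_6 = 2*306 + 299 = 911.
  i=7: a_7=2, p_7 = 2*39563 + 13289 = 92415, q_7 = 2*911 + 306 = 2128.
Check: 92415^2 - 1886*2128^2 = 8540532225 - 8540532224 = 1, so (x, y) = (92415, 2128) solves the equation, and by the theorem it is the least positive solution.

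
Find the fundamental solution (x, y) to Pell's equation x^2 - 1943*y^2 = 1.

First expand sqrt(1943) as a continued fraction. With x_i = (sqrt(1943) + m_i)/d_i and (m_0, d_0) = (0, 1): a_0 = floor(sqrt(1943)) = 44, since 44^2 = 1936 <= 1943 < 2025 = 45^2.
Iterate m_{i+1} = d_i*a_i - m_i, d_{i+1} = (1943 - m_{i+1}^2)/d_i, a_{i+1} = floor((a_0 + m_{i+1})/d_{i+1}):
  m_1 = 1*44 - 0 = 44, d_1 = (1943 - 44^2)/1 = 7/1 = 7, a_1 = floor((44 + 44)/7) = 12.
  m_2 = 7*12 - 44 = 40, d_2 = (1943 - 40^2)/7 = 343/7 = 49, a_2 = floor((44 + 40)/49) = 1.
  m_3 = 49*1 - 40 = 9, d_3 = (1943 - 9^2)/49 = 1862/49 = 38, a_3 = floor((44 + 9)/38) = 1.
  m_4 = 38*1 - 9 = 29, d_4 = (1943 - 29^2)/38 = 1102/38 = 29, a_4 = floor((44 + 29)/29) = 2.
  m_5 = 29*2 - 29 = 29, d_5 = (1943 - 29^2)/29 = 1102/29 = 38, a_5 = floor((44 + 29)/38) = 1.
  m_6 = 38*1 - 29 = 9, d_6 = (1943 - 9^2)/38 = 1862/38 = 49, a_6 = floor((44 + 9)/49) = 1.
  m_7 = 49*1 - 9 = 40, d_7 = (1943 - 40^2)/49 = 343/49 = 7, a_7 = floor((44 + 40)/7) = 12.
  m_8 = 7*12 - 40 = 44, d_8 = (1943 - 44^2)/7 = 7/7 = 1, a_8 = floor((44 + 44)/1) = 88.
  m_9 = 1*88 - 44 = 44, d_9 = (1943 - 44^2)/1 = 7/1 = 7: (m_9, d_9) = (m_1, d_1) = (44, 7), so from here the quotients repeat a_1, ..., a_8; the period length is 8.
So sqrt(1943) = [44; (12, 1, 1, 2, 1, 1, 12, 88)] with period length k = 8.
k is even, so the fundamental solution of x^2 - 1943y^2 = 1 is (p_{k-1}, q_{k-1}) = (p_7, q_7); compute convergents through index 7.
Convergents (p_i = a_i*p_{i-1} + p_{i-2}, q_i = a_i*q_{i-1} + q_{i-2} with p_{-2}=0, p_{-1}=1, q_{-2}=1, q_{-1}=0):
  i=0: a_0=44, p_0 = 44*1 + 0 = 44, q_0 = 44*0 + 1 = 1.
  i=1: a_1=12, p_1 = 12*44 + 1 = 529, q_1 = 12*1 + 0 = 12.
  i=2: a_2=1, p_2 = 1*529 + 44 = 573, q_2 = 1*12 + 1 = 13.
  i=3: a_3=1, p_3 = 1*573 + 529 = 1102, q_3 = 1*13 + 12 = 25.
  i=4: a_4=2, p_4 = 2*1102 + 573 = 2777, q_4 = 2*25 + 13 = 63.
  i=5: a_5=1, p_5 = 1*2777 + 1102 = 3879, q_5 = 1*63 + 25 = 88.
  i=6: a_6=1, p_6 = 1*3879 + 2777 = 6656, q_6 = 1*88 + 63 = 151.
  i=7: a_7=12, p_7 = 12*6656 + 3879 = 83751, q_7 = 12*151 + 88 = 1900.
Check: 83751^2 - 1943*1900^2 = 7014230001 - 7014230000 = 1, so (x, y) = (83751, 1900) solves the equation, and by the theorem it is the least positive solution.

(x, y) = (83751, 1900)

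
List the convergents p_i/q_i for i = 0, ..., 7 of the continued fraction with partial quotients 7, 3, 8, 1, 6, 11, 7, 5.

Using the convergent recurrence p_i = a_i*p_{i-1} + p_{i-2}, q_i = a_i*q_{i-1} + q_{i-2} with p_{-2}=0, p_{-1}=1, q_{-2}=1, q_{-1}=0:
  i=0: a_0=7, p_0 = 7*1 + 0 = 7, q_0 = 7*0 + 1 = 1.
  i=1: a_1=3, p_1 = 3*7 + 1 = 22, q_1 = 3*1 + 0 = 3.
  i=2: a_2=8, p_2 = 8*22 + 7 = 183, q_2 = 8*3 + 1 = 25.
  i=3: a_3=1, p_3 = 1*183 + 22 = 205, q_3 = 1*25 + 3 = 28.
  i=4: a_4=6, p_4 = 6*205 + 183 = 1413, q_4 = 6*28 + 25 = 193.
  i=5: a_5=11, p_5 = 11*1413 + 205 = 15748, q_5 = 11*193 + 28 = 2151.
  i=6: a_6=7, p_6 = 7*15748 + 1413 = 111649, q_6 = 7*2151 + 193 = 15250.
  i=7: a_7=5, p_7 = 5*111649 + 15748 = 573993, q_7 = 5*15250 + 2151 = 78401.

7/1, 22/3, 183/25, 205/28, 1413/193, 15748/2151, 111649/15250, 573993/78401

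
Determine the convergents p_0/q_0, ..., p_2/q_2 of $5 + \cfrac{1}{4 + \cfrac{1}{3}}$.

Using the convergent recurrence p_i = a_i*p_{i-1} + p_{i-2}, q_i = a_i*q_{i-1} + q_{i-2} with p_{-2}=0, p_{-1}=1, q_{-2}=1, q_{-1}=0:
  i=0: a_0=5, p_0 = 5*1 + 0 = 5, q_0 = 5*0 + 1 = 1.
  i=1: a_1=4, p_1 = 4*5 + 1 = 21, q_1 = 4*1 + 0 = 4.
  i=2: a_2=3, p_2 = 3*21 + 5 = 68, q_2 = 3*4 + 1 = 13.

5/1, 21/4, 68/13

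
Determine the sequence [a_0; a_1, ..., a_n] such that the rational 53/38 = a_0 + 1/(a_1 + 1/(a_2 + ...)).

[1; 2, 1, 1, 7]

Run the Euclidean algorithm on 53 and 38; the successive quotients are the partial quotients a_0, a_1, ... (each step inverts the fractional part left over by the previous one):
  53 = 1*38 + 15, so a_0 = 1.
  38 = 2*15 + 8, so a_1 = 2.
  15 = 1*8 + 7, so a_2 = 1.
  8 = 1*7 + 1, so a_3 = 1.
  7 = 7*1 + 0, so a_4 = 7.
The remainder reaches 0 after 5 divisions, so the expansion has 5 partial quotients, read off in order.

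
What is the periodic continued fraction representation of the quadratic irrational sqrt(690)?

[26; (3, 1, 2, 1, 3, 52)]

Write x_i = (sqrt(690) + m_i)/d_i with (m_0, d_0) = (0, 1). a_0 = floor(sqrt(690)) = 26, since 26^2 = 676 <= 690 < 729 = 27^2.
Iterate m_{i+1} = d_i*a_i - m_i, d_{i+1} = (690 - m_{i+1}^2)/d_i, a_{i+1} = floor((a_0 + m_{i+1})/d_{i+1}):
  m_1 = 1*26 - 0 = 26, d_1 = (690 - 26^2)/1 = 14/1 = 14, a_1 = floor((26 + 26)/14) = 3.
  m_2 = 14*3 - 26 = 16, d_2 = (690 - 16^2)/14 = 434/14 = 31, a_2 = floor((26 + 16)/31) = 1.
  m_3 = 31*1 - 16 = 15, d_3 = (690 - 15^2)/31 = 465/31 = 15, a_3 = floor((26 + 15)/15) = 2.
  m_4 = 15*2 - 15 = 15, d_4 = (690 - 15^2)/15 = 465/15 = 31, a_4 = floor((26 + 15)/31) = 1.
  m_5 = 31*1 - 15 = 16, d_5 = (690 - 16^2)/31 = 434/31 = 14, a_5 = floor((26 + 16)/14) = 3.
  m_6 = 14*3 - 16 = 26, d_6 = (690 - 26^2)/14 = 14/14 = 1, a_6 = floor((26 + 26)/1) = 52.
  m_7 = 1*52 - 26 = 26, d_7 = (690 - 26^2)/1 = 14/1 = 14: (m_7, d_7) = (m_1, d_1) = (26, 14), so from here the quotients repeat a_1, ..., a_6; the period length is 6.
Hence the expansion of sqrt(690) is a_0 = 26 followed by the repeating block 3, 1, 2, 1, 3, 52 (period 6).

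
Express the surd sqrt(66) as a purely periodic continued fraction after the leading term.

Write x_i = (sqrt(66) + m_i)/d_i with (m_0, d_0) = (0, 1). a_0 = floor(sqrt(66)) = 8, since 8^2 = 64 <= 66 < 81 = 9^2.
Iterate m_{i+1} = d_i*a_i - m_i, d_{i+1} = (66 - m_{i+1}^2)/d_i, a_{i+1} = floor((a_0 + m_{i+1})/d_{i+1}):
  m_1 = 1*8 - 0 = 8, d_1 = (66 - 8^2)/1 = 2/1 = 2, a_1 = floor((8 + 8)/2) = 8.
  m_2 = 2*8 - 8 = 8, d_2 = (66 - 8^2)/2 = 2/2 = 1, a_2 = floor((8 + 8)/1) = 16.
  m_3 = 1*16 - 8 = 8, d_3 = (66 - 8^2)/1 = 2/1 = 2: (m_3, d_3) = (m_1, d_1) = (8, 2), so from here the quotients repeat a_1, a_2; the period length is 2.
Hence the expansion of sqrt(66) is a_0 = 8 followed by the repeating block 8, 16 (period 2).

[8; (8, 16)]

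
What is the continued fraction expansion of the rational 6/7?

[0; 1, 6]

Run the Euclidean algorithm on 6 and 7; the successive quotients are the partial quotients a_0, a_1, ... (each step inverts the fractional part left over by the previous one):
  6 = 0*7 + 6, so a_0 = 0.
  7 = 1*6 + 1, so a_1 = 1.
  6 = 6*1 + 0, so a_2 = 6.
The remainder reaches 0 after 3 divisions, so the expansion has 3 partial quotients, read off in order.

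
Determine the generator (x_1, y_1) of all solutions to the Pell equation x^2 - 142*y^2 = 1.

First expand sqrt(142) as a continued fraction. With x_i = (sqrt(142) + m_i)/d_i and (m_0, d_0) = (0, 1): a_0 = floor(sqrt(142)) = 11, since 11^2 = 121 <= 142 < 144 = 12^2.
Iterate m_{i+1} = d_i*a_i - m_i, d_{i+1} = (142 - m_{i+1}^2)/d_i, a_{i+1} = floor((a_0 + m_{i+1})/d_{i+1}):
  m_1 = 1*11 - 0 = 11, d_1 = (142 - 11^2)/1 = 21/1 = 21, a_1 = floor((11 + 11)/21) = 1.
  m_2 = 21*1 - 11 = 10, d_2 = (142 - 10^2)/21 = 42/21 = 2, a_2 = floor((11 + 10)/2) = 10.
  m_3 = 2*10 - 10 = 10, d_3 = (142 - 10^2)/2 = 42/2 = 21, a_3 = floor((11 + 10)/21) = 1.
  m_4 = 21*1 - 10 = 11, d_4 = (142 - 11^2)/21 = 21/21 = 1, a_4 = floor((11 + 11)/1) = 22.
  m_5 = 1*22 - 11 = 11, d_5 = (142 - 11^2)/1 = 21/1 = 21: (m_5, d_5) = (m_1, d_1) = (11, 21), so from here the quotients repeat a_1, ..., a_4; the period length is 4.
So sqrt(142) = [11; (1, 10, 1, 22)] with period length k = 4.
k is even, so the fundamental solution of x^2 - 142y^2 = 1 is (p_{k-1}, q_{k-1}) = (p_3, q_3); compute convergents through index 3.
Convergents (p_i = a_i*p_{i-1} + p_{i-2}, q_i = a_i*q_{i-1} + q_{i-2} with p_{-2}=0, p_{-1}=1, q_{-2}=1, q_{-1}=0):
  i=0: a_0=11, p_0 = 11*1 + 0 = 11, q_0 = 11*0 + 1 = 1.
  i=1: a_1=1, p_1 = 1*11 + 1 = 12, q_1 = 1*1 + 0 = 1.
  i=2: a_2=10, p_2 = 10*12 + 11 = 131, q_2 = 10*1 + 1 = 11.
  i=3: a_3=1, p_3 = 1*131 + 12 = 143, q_3 = 1*11 + 1 = 12.
Check: 143^2 - 142*12^2 = 20449 - 20448 = 1, so (x, y) = (143, 12) solves the equation, and by the theorem it is the least positive solution.

(x, y) = (143, 12)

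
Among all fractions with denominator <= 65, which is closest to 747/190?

Expand x = 747/190 as a continued fraction with the Euclidean algorithm:
  747 = 3*190 + 177, so a_0 = 3.
  190 = 1*177 + 13, so a_1 = 1.
  177 = 13*13 + 8, so a_2 = 13.
  13 = 1*8 + 5, so a_3 = 1.
  8 = 1*5 + 3, so a_4 = 1.
  5 = 1*3 + 2, so a_5 = 1.
  3 = 1*2 + 1, so a_6 = 1.
  2 = 2*1 + 0, so a_7 = 2.
so x = [3; 1, 13, 1, 1, 1, 1, 2].
Convergents (p_i = a_i*p_{i-1} + p_{i-2}, q_i = a_i*q_{i-1} + q_{i-2} with p_{-2}=0, p_{-1}=1, q_{-2}=1, q_{-1}=0), until the denominator exceeds 65:
  i=0: a_0=3, p_0 = 3*1 + 0 = 3, q_0 = 3*0 + 1 = 1.
  i=1: a_1=1, p_1 = 1*3 + 1 = 4, q_1 = 1*1 + 0 = 1.
  i=2: a_2=13, p_2 = 13*4 + 3 = 55, q_2 = 13*1 + 1 = 14.
  i=3: a_3=1, p_3 = 1*55 + 4 = 59, q_3 = 1*14 + 1 = 15.
  i=4: a_4=1, p_4 = 1*59 + 55 = 114, q_4 = 1*15 + 14 = 29.
  i=5: a_5=1, p_5 = 1*114 + 59 = 173, q_5 = 1*29 + 15 = 44.
  i=6: a_6=1, p_6 = 1*173 + 114 = 287, q_6 = 1*44 + 29 = 73.
q_6 = 73 > 65, so the last convergent with denominator <= 65 is p_5/q_5 = 173/44.
The closest fraction with denominator <= 65 is either p_5/q_5 or the intermediate fraction (k*p_5 + p_4)/(k*q_5 + q_4) with the largest k >= 1 whose denominator stays <= 65; these approach x as k grows, and every other convergent or intermediate fraction in range is farther away.
Largest k: floor((65 - q_4)/q_5) = floor((65 - 29)/44) = 0.
Since k = 0, no intermediate fraction beyond p_5/q_5 has denominator <= 65, so the convergent 173/44 is the closest (its error is |747*44 - 173*190|/(190*44) = 2/8360).

173/44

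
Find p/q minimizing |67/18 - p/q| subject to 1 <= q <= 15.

41/11

Expand x = 67/18 as a continued fraction with the Euclidean algorithm:
  67 = 3*18 + 13, so a_0 = 3.
  18 = 1*13 + 5, so a_1 = 1.
  13 = 2*5 + 3, so a_2 = 2.
  5 = 1*3 + 2, so a_3 = 1.
  3 = 1*2 + 1, so a_4 = 1.
  2 = 2*1 + 0, so a_5 = 2.
so x = [3; 1, 2, 1, 1, 2].
Convergents (p_i = a_i*p_{i-1} + p_{i-2}, q_i = a_i*q_{i-1} + q_{i-2} with p_{-2}=0, p_{-1}=1, q_{-2}=1, q_{-1}=0), until the denominator exceeds 15:
  i=0: a_0=3, p_0 = 3*1 + 0 = 3, q_0 = 3*0 + 1 = 1.
  i=1: a_1=1, p_1 = 1*3 + 1 = 4, q_1 = 1*1 + 0 = 1.
  i=2: a_2=2, p_2 = 2*4 + 3 = 11, q_2 = 2*1 + 1 = 3.
  i=3: a_3=1, p_3 = 1*11 + 4 = 15, q_3 = 1*3 + 1 = 4.
  i=4: a_4=1, p_4 = 1*15 + 11 = 26, q_4 = 1*4 + 3 = 7.
  i=5: a_5=2, p_5 = 2*26 + 15 = 67, q_5 = 2*7 + 4 = 18.
q_5 = 18 > 15, so the last convergent with denominator <= 15 is p_4/q_4 = 26/7.
The closest fraction with denominator <= 15 is either p_4/q_4 or the intermediate fraction (k*p_4 + p_3)/(k*q_4 + q_3) with the largest k >= 1 whose denominator stays <= 15; these approach x as k grows, and every other convergent or intermediate fraction in range is farther away.
Largest k: floor((15 - q_3)/q_4) = floor((15 - 4)/7) = 1.
That gives (1*26 + 15)/(1*7 + 4) = 41/11.
Compare the errors: |x - 26/7| = |67*7 - 26*18|/(18*7) = 1/126, and |x - 41/11| = |67*11 - 41*18|/(18*11) = 1/198.
Cross-multiplying, 1*126 = 126 < 198 = 1*198, so 1/198 is smaller: the intermediate fraction 41/11 is closer to x than 26/7.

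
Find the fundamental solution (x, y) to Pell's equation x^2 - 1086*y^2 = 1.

First expand sqrt(1086) as a continued fraction. With x_i = (sqrt(1086) + m_i)/d_i and (m_0, d_0) = (0, 1): a_0 = floor(sqrt(1086)) = 32, since 32^2 = 1024 <= 1086 < 1089 = 33^2.
Iterate m_{i+1} = d_i*a_i - m_i, d_{i+1} = (1086 - m_{i+1}^2)/d_i, a_{i+1} = floor((a_0 + m_{i+1})/d_{i+1}):
  m_1 = 1*32 - 0 = 32, d_1 = (1086 - 32^2)/1 = 62/1 = 62, a_1 = floor((32 + 32)/62) = 1.
  m_2 = 62*1 - 32 = 30, d_2 = (1086 - 30^2)/62 = 186/62 = 3, a_2 = floor((32 + 30)/3) = 20.
  m_3 = 3*20 - 30 = 30, d_3 = (1086 - 30^2)/3 = 186/3 = 62, a_3 = floor((32 + 30)/62) = 1.
  m_4 = 62*1 - 30 = 32, d_4 = (1086 - 32^2)/62 = 62/62 = 1, a_4 = floor((32 + 32)/1) = 64.
  m_5 = 1*64 - 32 = 32, d_5 = (1086 - 32^2)/1 = 62/1 = 62: (m_5, d_5) = (m_1, d_1) = (32, 62), so from here the quotients repeat a_1, ..., a_4; the period length is 4.
So sqrt(1086) = [32; (1, 20, 1, 64)] with period length k = 4.
k is even, so the fundamental solution of x^2 - 1086y^2 = 1 is (p_{k-1}, q_{k-1}) = (p_3, q_3); compute convergents through index 3.
Convergents (p_i = a_i*p_{i-1} + p_{i-2}, q_i = a_i*q_{i-1} + q_{i-2} with p_{-2}=0, p_{-1}=1, q_{-2}=1, q_{-1}=0):
  i=0: a_0=32, p_0 = 32*1 + 0 = 32, q_0 = 32*0 + 1 = 1.
  i=1: a_1=1, p_1 = 1*32 + 1 = 33, q_1 = 1*1 + 0 = 1.
  i=2: a_2=20, p_2 = 20*33 + 32 = 692, q_2 = 20*1 + 1 = 21.
  i=3: a_3=1, p_3 = 1*692 + 33 = 725, q_3 = 1*21 + 1 = 22.
Check: 725^2 - 1086*22^2 = 525625 - 525624 = 1, so (x, y) = (725, 22) solves the equation, and by the theorem it is the least positive solution.

(x, y) = (725, 22)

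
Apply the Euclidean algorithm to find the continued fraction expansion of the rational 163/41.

[3; 1, 40]

Run the Euclidean algorithm on 163 and 41; the successive quotients are the partial quotients a_0, a_1, ... (each step inverts the fractional part left over by the previous one):
  163 = 3*41 + 40, so a_0 = 3.
  41 = 1*40 + 1, so a_1 = 1.
  40 = 40*1 + 0, so a_2 = 40.
The remainder reaches 0 after 3 divisions, so the expansion has 3 partial quotients, read off in order.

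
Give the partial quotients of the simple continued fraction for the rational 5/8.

Run the Euclidean algorithm on 5 and 8; the successive quotients are the partial quotients a_0, a_1, ... (each step inverts the fractional part left over by the previous one):
  5 = 0*8 + 5, so a_0 = 0.
  8 = 1*5 + 3, so a_1 = 1.
  5 = 1*3 + 2, so a_2 = 1.
  3 = 1*2 + 1, so a_3 = 1.
  2 = 2*1 + 0, so a_4 = 2.
The remainder reaches 0 after 5 divisions, so the expansion has 5 partial quotients, read off in order.

[0; 1, 1, 1, 2]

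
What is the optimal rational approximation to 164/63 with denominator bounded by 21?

13/5

Expand x = 164/63 as a continued fraction with the Euclidean algorithm:
  164 = 2*63 + 38, so a_0 = 2.
  63 = 1*38 + 25, so a_1 = 1.
  38 = 1*25 + 13, so a_2 = 1.
  25 = 1*13 + 12, so a_3 = 1.
  13 = 1*12 + 1, so a_4 = 1.
  12 = 12*1 + 0, so a_5 = 12.
so x = [2; 1, 1, 1, 1, 12].
Convergents (p_i = a_i*p_{i-1} + p_{i-2}, q_i = a_i*q_{i-1} + q_{i-2} with p_{-2}=0, p_{-1}=1, q_{-2}=1, q_{-1}=0), until the denominator exceeds 21:
  i=0: a_0=2, p_0 = 2*1 + 0 = 2, q_0 = 2*0 + 1 = 1.
  i=1: a_1=1, p_1 = 1*2 + 1 = 3, q_1 = 1*1 + 0 = 1.
  i=2: a_2=1, p_2 = 1*3 + 2 = 5, q_2 = 1*1 + 1 = 2.
  i=3: a_3=1, p_3 = 1*5 + 3 = 8, q_3 = 1*2 + 1 = 3.
  i=4: a_4=1, p_4 = 1*8 + 5 = 13, q_4 = 1*3 + 2 = 5.
  i=5: a_5=12, p_5 = 12*13 + 8 = 164, q_5 = 12*5 + 3 = 63.
q_5 = 63 > 21, so the last convergent with denominator <= 21 is p_4/q_4 = 13/5.
The closest fraction with denominator <= 21 is either p_4/q_4 or the intermediate fraction (k*p_4 + p_3)/(k*q_4 + q_3) with the largest k >= 1 whose denominator stays <= 21; these approach x as k grows, and every other convergent or intermediate fraction in range is farther away.
Largest k: floor((21 - q_3)/q_4) = floor((21 - 3)/5) = 3.
That gives (3*13 + 8)/(3*5 + 3) = 47/18.
Compare the errors: |x - 13/5| = |164*5 - 13*63|/(63*5) = 1/315, and |x - 47/18| = |164*18 - 47*63|/(63*18) = 9/1134.
Cross-multiplying, 1*1134 = 1134 < 2835 = 9*315, so 1/315 is smaller: the convergent 13/5 is closer to x than 47/18.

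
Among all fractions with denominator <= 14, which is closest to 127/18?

99/14

Expand x = 127/18 as a continued fraction with the Euclidean algorithm:
  127 = 7*18 + 1, so a_0 = 7.
  18 = 18*1 + 0, so a_1 = 18.
so x = [7; 18].
Convergents (p_i = a_i*p_{i-1} + p_{i-2}, q_i = a_i*q_{i-1} + q_{i-2} with p_{-2}=0, p_{-1}=1, q_{-2}=1, q_{-1}=0), until the denominator exceeds 14:
  i=0: a_0=7, p_0 = 7*1 + 0 = 7, q_0 = 7*0 + 1 = 1.
  i=1: a_1=18, p_1 = 18*7 + 1 = 127, q_1 = 18*1 + 0 = 18.
q_1 = 18 > 14, so the last convergent with denominator <= 14 is p_0/q_0 = 7/1.
The closest fraction with denominator <= 14 is either p_0/q_0 or the intermediate fraction (k*p_0 + p_{-1})/(k*q_0 + q_{-1}) with the largest k >= 1 whose denominator stays <= 14; these approach x as k grows, and every other convergent or intermediate fraction in range is farther away.
Largest k: floor((14 - q_{-1})/q_0) = floor((14 - 0)/1) = 14 (using the seeds p_{-1} = 1, q_{-1} = 0).
That gives (14*7 + 1)/(14*1 + 0) = 99/14.
Compare the errors: |x - 7/1| = |127*1 - 7*18|/(18*1) = 1/18, and |x - 99/14| = |127*14 - 99*18|/(18*14) = 4/252.
Cross-multiplying, 4*18 = 72 < 252 = 1*252, so 4/252 is smaller: the intermediate fraction 99/14 is closer to x than 7/1.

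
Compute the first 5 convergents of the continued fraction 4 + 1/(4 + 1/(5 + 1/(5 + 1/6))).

4/1, 17/4, 89/21, 462/109, 2861/675

Using the convergent recurrence p_i = a_i*p_{i-1} + p_{i-2}, q_i = a_i*q_{i-1} + q_{i-2} with p_{-2}=0, p_{-1}=1, q_{-2}=1, q_{-1}=0:
  i=0: a_0=4, p_0 = 4*1 + 0 = 4, q_0 = 4*0 + 1 = 1.
  i=1: a_1=4, p_1 = 4*4 + 1 = 17, q_1 = 4*1 + 0 = 4.
  i=2: a_2=5, p_2 = 5*17 + 4 = 89, q_2 = 5*4 + 1 = 21.
  i=3: a_3=5, p_3 = 5*89 + 17 = 462, q_3 = 5*21 + 4 = 109.
  i=4: a_4=6, p_4 = 6*462 + 89 = 2861, q_4 = 6*109 + 21 = 675.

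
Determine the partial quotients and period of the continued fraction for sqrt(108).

[10; (2, 1, 1, 4, 1, 1, 2, 20)]

Write x_i = (sqrt(108) + m_i)/d_i with (m_0, d_0) = (0, 1). a_0 = floor(sqrt(108)) = 10, since 10^2 = 100 <= 108 < 121 = 11^2.
Iterate m_{i+1} = d_i*a_i - m_i, d_{i+1} = (108 - m_{i+1}^2)/d_i, a_{i+1} = floor((a_0 + m_{i+1})/d_{i+1}):
  m_1 = 1*10 - 0 = 10, d_1 = (108 - 10^2)/1 = 8/1 = 8, a_1 = floor((10 + 10)/8) = 2.
  m_2 = 8*2 - 10 = 6, d_2 = (108 - 6^2)/8 = 72/8 = 9, a_2 = floor((10 + 6)/9) = 1.
  m_3 = 9*1 - 6 = 3, d_3 = (108 - 3^2)/9 = 99/9 = 11, a_3 = floor((10 + 3)/11) = 1.
  m_4 = 11*1 - 3 = 8, d_4 = (108 - 8^2)/11 = 44/11 = 4, a_4 = floor((10 + 8)/4) = 4.
  m_5 = 4*4 - 8 = 8, d_5 = (108 - 8^2)/4 = 44/4 = 11, a_5 = floor((10 + 8)/11) = 1.
  m_6 = 11*1 - 8 = 3, d_6 = (108 - 3^2)/11 = 99/11 = 9, a_6 = floor((10 + 3)/9) = 1.
  m_7 = 9*1 - 3 = 6, d_7 = (108 - 6^2)/9 = 72/9 = 8, a_7 = floor((10 + 6)/8) = 2.
  m_8 = 8*2 - 6 = 10, d_8 = (108 - 10^2)/8 = 8/8 = 1, a_8 = floor((10 + 10)/1) = 20.
  m_9 = 1*20 - 10 = 10, d_9 = (108 - 10^2)/1 = 8/1 = 8: (m_9, d_9) = (m_1, d_1) = (10, 8), so from here the quotients repeat a_1, ..., a_8; the period length is 8.
Hence the expansion of sqrt(108) is a_0 = 10 followed by the repeating block 2, 1, 1, 4, 1, 1, 2, 20 (period 8).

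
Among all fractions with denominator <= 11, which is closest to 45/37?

Expand x = 45/37 as a continued fraction with the Euclidean algorithm:
  45 = 1*37 + 8, so a_0 = 1.
  37 = 4*8 + 5, so a_1 = 4.
  8 = 1*5 + 3, so a_2 = 1.
  5 = 1*3 + 2, so a_3 = 1.
  3 = 1*2 + 1, so a_4 = 1.
  2 = 2*1 + 0, so a_5 = 2.
so x = [1; 4, 1, 1, 1, 2].
Convergents (p_i = a_i*p_{i-1} + p_{i-2}, q_i = a_i*q_{i-1} + q_{i-2} with p_{-2}=0, p_{-1}=1, q_{-2}=1, q_{-1}=0), until the denominator exceeds 11:
  i=0: a_0=1, p_0 = 1*1 + 0 = 1, q_0 = 1*0 + 1 = 1.
  i=1: a_1=4, p_1 = 4*1 + 1 = 5, q_1 = 4*1 + 0 = 4.
  i=2: a_2=1, p_2 = 1*5 + 1 = 6, q_2 = 1*4 + 1 = 5.
  i=3: a_3=1, p_3 = 1*6 + 5 = 11, q_3 = 1*5 + 4 = 9.
  i=4: a_4=1, p_4 = 1*11 + 6 = 17, q_4 = 1*9 + 5 = 14.
q_4 = 14 > 11, so the last convergent with denominator <= 11 is p_3/q_3 = 11/9.
The closest fraction with denominator <= 11 is either p_3/q_3 or the intermediate fraction (k*p_3 + p_2)/(k*q_3 + q_2) with the largest k >= 1 whose denominator stays <= 11; these approach x as k grows, and every other convergent or intermediate fraction in range is farther away.
Largest k: floor((11 - q_2)/q_3) = floor((11 - 5)/9) = 0.
Since k = 0, no intermediate fraction beyond p_3/q_3 has denominator <= 11, so the convergent 11/9 is the closest (its error is |45*9 - 11*37|/(37*9) = 2/333).

11/9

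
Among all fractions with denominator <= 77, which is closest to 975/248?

Expand x = 975/248 as a continued fraction with the Euclidean algorithm:
  975 = 3*248 + 231, so a_0 = 3.
  248 = 1*231 + 17, so a_1 = 1.
  231 = 13*17 + 10, so a_2 = 13.
  17 = 1*10 + 7, so a_3 = 1.
  10 = 1*7 + 3, so a_4 = 1.
  7 = 2*3 + 1, so a_5 = 2.
  3 = 3*1 + 0, so a_6 = 3.
so x = [3; 1, 13, 1, 1, 2, 3].
Convergents (p_i = a_i*p_{i-1} + p_{i-2}, q_i = a_i*q_{i-1} + q_{i-2} with p_{-2}=0, p_{-1}=1, q_{-2}=1, q_{-1}=0), until the denominator exceeds 77:
  i=0: a_0=3, p_0 = 3*1 + 0 = 3, q_0 = 3*0 + 1 = 1.
  i=1: a_1=1, p_1 = 1*3 + 1 = 4, q_1 = 1*1 + 0 = 1.
  i=2: a_2=13, p_2 = 13*4 + 3 = 55, q_2 = 13*1 + 1 = 14.
  i=3: a_3=1, p_3 = 1*55 + 4 = 59, q_3 = 1*14 + 1 = 15.
  i=4: a_4=1, p_4 = 1*59 + 55 = 114, q_4 = 1*15 + 14 = 29.
  i=5: a_5=2, p_5 = 2*114 + 59 = 287, q_5 = 2*29 + 15 = 73.
  i=6: a_6=3, p_6 = 3*287 + 114 = 975, q_6 = 3*73 + 29 = 248.
q_6 = 248 > 77, so the last convergent with denominator <= 77 is p_5/q_5 = 287/73.
The closest fraction with denominator <= 77 is either p_5/q_5 or the intermediate fraction (k*p_5 + p_4)/(k*q_5 + q_4) with the largest k >= 1 whose denominator stays <= 77; these approach x as k grows, and every other convergent or intermediate fraction in range is farther away.
Largest k: floor((77 - q_4)/q_5) = floor((77 - 29)/73) = 0.
Since k = 0, no intermediate fraction beyond p_5/q_5 has denominator <= 77, so the convergent 287/73 is the closest (its error is |975*73 - 287*248|/(248*73) = 1/18104).

287/73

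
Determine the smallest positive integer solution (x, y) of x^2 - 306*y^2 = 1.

(x, y) = (35, 2)

First expand sqrt(306) as a continued fraction. With x_i = (sqrt(306) + m_i)/d_i and (m_0, d_0) = (0, 1): a_0 = floor(sqrt(306)) = 17, since 17^2 = 289 <= 306 < 324 = 18^2.
Iterate m_{i+1} = d_i*a_i - m_i, d_{i+1} = (306 - m_{i+1}^2)/d_i, a_{i+1} = floor((a_0 + m_{i+1})/d_{i+1}):
  m_1 = 1*17 - 0 = 17, d_1 = (306 - 17^2)/1 = 17/1 = 17, a_1 = floor((17 + 17)/17) = 2.
  m_2 = 17*2 - 17 = 17, d_2 = (306 - 17^2)/17 = 17/17 = 1, a_2 = floor((17 + 17)/1) = 34.
  m_3 = 1*34 - 17 = 17, d_3 = (306 - 17^2)/1 = 17/1 = 17: (m_3, d_3) = (m_1, d_1) = (17, 17), so from here the quotients repeat a_1, a_2; the period length is 2.
So sqrt(306) = [17; (2, 34)] with period length k = 2.
k is even, so the fundamental solution of x^2 - 306y^2 = 1 is (p_{k-1}, q_{k-1}) = (p_1, q_1); compute convergents through index 1.
Convergents (p_i = a_i*p_{i-1} + p_{i-2}, q_i = a_i*q_{i-1} + q_{i-2} with p_{-2}=0, p_{-1}=1, q_{-2}=1, q_{-1}=0):
  i=0: a_0=17, p_0 = 17*1 + 0 = 17, q_0 = 17*0 + 1 = 1.
  i=1: a_1=2, p_1 = 2*17 + 1 = 35, q_1 = 2*1 + 0 = 2.
Check: 35^2 - 306*2^2 = 1225 - 1224 = 1, so (x, y) = (35, 2) solves the equation, and by the theorem it is the least positive solution.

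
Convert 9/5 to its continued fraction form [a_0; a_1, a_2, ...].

Run the Euclidean algorithm on 9 and 5; the successive quotients are the partial quotients a_0, a_1, ... (each step inverts the fractional part left over by the previous one):
  9 = 1*5 + 4, so a_0 = 1.
  5 = 1*4 + 1, so a_1 = 1.
  4 = 4*1 + 0, so a_2 = 4.
The remainder reaches 0 after 3 divisions, so the expansion has 3 partial quotients, read off in order.

[1; 1, 4]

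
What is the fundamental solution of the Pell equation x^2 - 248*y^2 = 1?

(x, y) = (63, 4)

First expand sqrt(248) as a continued fraction. With x_i = (sqrt(248) + m_i)/d_i and (m_0, d_0) = (0, 1): a_0 = floor(sqrt(248)) = 15, since 15^2 = 225 <= 248 < 256 = 16^2.
Iterate m_{i+1} = d_i*a_i - m_i, d_{i+1} = (248 - m_{i+1}^2)/d_i, a_{i+1} = floor((a_0 + m_{i+1})/d_{i+1}):
  m_1 = 1*15 - 0 = 15, d_1 = (248 - 15^2)/1 = 23/1 = 23, a_1 = floor((15 + 15)/23) = 1.
  m_2 = 23*1 - 15 = 8, d_2 = (248 - 8^2)/23 = 184/23 = 8, a_2 = floor((15 + 8)/8) = 2.
  m_3 = 8*2 - 8 = 8, d_3 = (248 - 8^2)/8 = 184/8 = 23, a_3 = floor((15 + 8)/23) = 1.
  m_4 = 23*1 - 8 = 15, d_4 = (248 - 15^2)/23 = 23/23 = 1, a_4 = floor((15 + 15)/1) = 30.
  m_5 = 1*30 - 15 = 15, d_5 = (248 - 15^2)/1 = 23/1 = 23: (m_5, d_5) = (m_1, d_1) = (15, 23), so from here the quotients repeat a_1, ..., a_4; the period length is 4.
So sqrt(248) = [15; (1, 2, 1, 30)] with period length k = 4.
k is even, so the fundamental solution of x^2 - 248y^2 = 1 is (p_{k-1}, q_{k-1}) = (p_3, q_3); compute convergents through index 3.
Convergents (p_i = a_i*p_{i-1} + p_{i-2}, q_i = a_i*q_{i-1} + q_{i-2} with p_{-2}=0, p_{-1}=1, q_{-2}=1, q_{-1}=0):
  i=0: a_0=15, p_0 = 15*1 + 0 = 15, q_0 = 15*0 + 1 = 1.
  i=1: a_1=1, p_1 = 1*15 + 1 = 16, q_1 = 1*1 + 0 = 1.
  i=2: a_2=2, p_2 = 2*16 + 15 = 47, q_2 = 2*1 + 1 = 3.
  i=3: a_3=1, p_3 = 1*47 + 16 = 63, q_3 = 1*3 + 1 = 4.
Check: 63^2 - 248*4^2 = 3969 - 3968 = 1, so (x, y) = (63, 4) solves the equation, and by the theorem it is the least positive solution.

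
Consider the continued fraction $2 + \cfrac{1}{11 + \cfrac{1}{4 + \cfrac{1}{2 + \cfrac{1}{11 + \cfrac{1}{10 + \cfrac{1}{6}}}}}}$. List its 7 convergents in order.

Using the convergent recurrence p_i = a_i*p_{i-1} + p_{i-2}, q_i = a_i*q_{i-1} + q_{i-2} with p_{-2}=0, p_{-1}=1, q_{-2}=1, q_{-1}=0:
  i=0: a_0=2, p_0 = 2*1 + 0 = 2, q_0 = 2*0 + 1 = 1.
  i=1: a_1=11, p_1 = 11*2 + 1 = 23, q_1 = 11*1 + 0 = 11.
  i=2: a_2=4, p_2 = 4*23 + 2 = 94, q_2 = 4*11 + 1 = 45.
  i=3: a_3=2, p_3 = 2*94 + 23 = 211, q_3 = 2*45 + 11 = 101.
  i=4: a_4=11, p_4 = 11*211 + 94 = 2415, q_4 = 11*101 + 45 = 1156.
  i=5: a_5=10, p_5 = 10*2415 + 211 = 24361, q_5 = 10*1156 + 101 = 11661.
  i=6: a_6=6, p_6 = 6*24361 + 2415 = 148581, q_6 = 6*11661 + 1156 = 71122.

2/1, 23/11, 94/45, 211/101, 2415/1156, 24361/11661, 148581/71122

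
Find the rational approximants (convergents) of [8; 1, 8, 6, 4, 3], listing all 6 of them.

Using the convergent recurrence p_i = a_i*p_{i-1} + p_{i-2}, q_i = a_i*q_{i-1} + q_{i-2} with p_{-2}=0, p_{-1}=1, q_{-2}=1, q_{-1}=0:
  i=0: a_0=8, p_0 = 8*1 + 0 = 8, q_0 = 8*0 + 1 = 1.
  i=1: a_1=1, p_1 = 1*8 + 1 = 9, q_1 = 1*1 + 0 = 1.
  i=2: a_2=8, p_2 = 8*9 + 8 = 80, q_2 = 8*1 + 1 = 9.
  i=3: a_3=6, p_3 = 6*80 + 9 = 489, q_3 = 6*9 + 1 = 55.
  i=4: a_4=4, p_4 = 4*489 + 80 = 2036, q_4 = 4*55 + 9 = 229.
  i=5: a_5=3, p_5 = 3*2036 + 489 = 6597, q_5 = 3*229 + 55 = 742.

8/1, 9/1, 80/9, 489/55, 2036/229, 6597/742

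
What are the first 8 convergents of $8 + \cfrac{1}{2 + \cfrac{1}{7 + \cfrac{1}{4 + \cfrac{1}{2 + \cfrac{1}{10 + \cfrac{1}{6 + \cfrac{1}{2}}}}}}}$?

8/1, 17/2, 127/15, 525/62, 1177/139, 12295/1452, 74947/8851, 162189/19154

Using the convergent recurrence p_i = a_i*p_{i-1} + p_{i-2}, q_i = a_i*q_{i-1} + q_{i-2} with p_{-2}=0, p_{-1}=1, q_{-2}=1, q_{-1}=0:
  i=0: a_0=8, p_0 = 8*1 + 0 = 8, q_0 = 8*0 + 1 = 1.
  i=1: a_1=2, p_1 = 2*8 + 1 = 17, q_1 = 2*1 + 0 = 2.
  i=2: a_2=7, p_2 = 7*17 + 8 = 127, q_2 = 7*2 + 1 = 15.
  i=3: a_3=4, p_3 = 4*127 + 17 = 525, q_3 = 4*15 + 2 = 62.
  i=4: a_4=2, p_4 = 2*525 + 127 = 1177, q_4 = 2*62 + 15 = 139.
  i=5: a_5=10, p_5 = 10*1177 + 525 = 12295, q_5 = 10*139 + 62 = 1452.
  i=6: a_6=6, p_6 = 6*12295 + 1177 = 74947, q_6 = 6*1452 + 139 = 8851.
  i=7: a_7=2, p_7 = 2*74947 + 12295 = 162189, q_7 = 2*8851 + 1452 = 19154.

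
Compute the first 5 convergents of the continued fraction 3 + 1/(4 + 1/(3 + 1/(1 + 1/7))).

Using the convergent recurrence p_i = a_i*p_{i-1} + p_{i-2}, q_i = a_i*q_{i-1} + q_{i-2} with p_{-2}=0, p_{-1}=1, q_{-2}=1, q_{-1}=0:
  i=0: a_0=3, p_0 = 3*1 + 0 = 3, q_0 = 3*0 + 1 = 1.
  i=1: a_1=4, p_1 = 4*3 + 1 = 13, q_1 = 4*1 + 0 = 4.
  i=2: a_2=3, p_2 = 3*13 + 3 = 42, q_2 = 3*4 + 1 = 13.
  i=3: a_3=1, p_3 = 1*42 + 13 = 55, q_3 = 1*13 + 4 = 17.
  i=4: a_4=7, p_4 = 7*55 + 42 = 427, q_4 = 7*17 + 13 = 132.

3/1, 13/4, 42/13, 55/17, 427/132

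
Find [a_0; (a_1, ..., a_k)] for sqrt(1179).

[34; (2, 1, 33, 1, 2, 68)]

Write x_i = (sqrt(1179) + m_i)/d_i with (m_0, d_0) = (0, 1). a_0 = floor(sqrt(1179)) = 34, since 34^2 = 1156 <= 1179 < 1225 = 35^2.
Iterate m_{i+1} = d_i*a_i - m_i, d_{i+1} = (1179 - m_{i+1}^2)/d_i, a_{i+1} = floor((a_0 + m_{i+1})/d_{i+1}):
  m_1 = 1*34 - 0 = 34, d_1 = (1179 - 34^2)/1 = 23/1 = 23, a_1 = floor((34 + 34)/23) = 2.
  m_2 = 23*2 - 34 = 12, d_2 = (1179 - 12^2)/23 = 1035/23 = 45, a_2 = floor((34 + 12)/45) = 1.
  m_3 = 45*1 - 12 = 33, d_3 = (1179 - 33^2)/45 = 90/45 = 2, a_3 = floor((34 + 33)/2) = 33.
  m_4 = 2*33 - 33 = 33, d_4 = (1179 - 33^2)/2 = 90/2 = 45, a_4 = floor((34 + 33)/45) = 1.
  m_5 = 45*1 - 33 = 12, d_5 = (1179 - 12^2)/45 = 1035/45 = 23, a_5 = floor((34 + 12)/23) = 2.
  m_6 = 23*2 - 12 = 34, d_6 = (1179 - 34^2)/23 = 23/23 = 1, a_6 = floor((34 + 34)/1) = 68.
  m_7 = 1*68 - 34 = 34, d_7 = (1179 - 34^2)/1 = 23/1 = 23: (m_7, d_7) = (m_1, d_1) = (34, 23), so from here the quotients repeat a_1, ..., a_6; the period length is 6.
Hence the expansion of sqrt(1179) is a_0 = 34 followed by the repeating block 2, 1, 33, 1, 2, 68 (period 6).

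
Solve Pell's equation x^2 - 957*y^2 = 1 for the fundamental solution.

(x, y) = (14849, 480)

First expand sqrt(957) as a continued fraction. With x_i = (sqrt(957) + m_i)/d_i and (m_0, d_0) = (0, 1): a_0 = floor(sqrt(957)) = 30, since 30^2 = 900 <= 957 < 961 = 31^2.
Iterate m_{i+1} = d_i*a_i - m_i, d_{i+1} = (957 - m_{i+1}^2)/d_i, a_{i+1} = floor((a_0 + m_{i+1})/d_{i+1}):
  m_1 = 1*30 - 0 = 30, d_1 = (957 - 30^2)/1 = 57/1 = 57, a_1 = floor((30 + 30)/57) = 1.
  m_2 = 57*1 - 30 = 27, d_2 = (957 - 27^2)/57 = 228/57 = 4, a_2 = floor((30 + 27)/4) = 14.
  m_3 = 4*14 - 27 = 29, d_3 = (957 - 29^2)/4 = 116/4 = 29, a_3 = floor((30 + 29)/29) = 2.
  m_4 = 29*2 - 29 = 29, d_4 = (957 - 29^2)/29 = 116/29 = 4, a_4 = floor((30 + 29)/4) = 14.
  m_5 = 4*14 - 29 = 27, d_5 = (957 - 27^2)/4 = 228/4 = 57, a_5 = floor((30 + 27)/57) = 1.
  m_6 = 57*1 - 27 = 30, d_6 = (957 - 30^2)/57 = 57/57 = 1, a_6 = floor((30 + 30)/1) = 60.
  m_7 = 1*60 - 30 = 30, d_7 = (957 - 30^2)/1 = 57/1 = 57: (m_7, d_7) = (m_1, d_1) = (30, 57), so from here the quotients repeat a_1, ..., a_6; the period length is 6.
So sqrt(957) = [30; (1, 14, 2, 14, 1, 60)] with period length k = 6.
k is even, so the fundamental solution of x^2 - 957y^2 = 1 is (p_{k-1}, q_{k-1}) = (p_5, q_5); compute convergents through index 5.
Convergents (p_i = a_i*p_{i-1} + p_{i-2}, q_i = a_i*q_{i-1} + q_{i-2} with p_{-2}=0, p_{-1}=1, q_{-2}=1, q_{-1}=0):
  i=0: a_0=30, p_0 = 30*1 + 0 = 30, q_0 = 30*0 + 1 = 1.
  i=1: a_1=1, p_1 = 1*30 + 1 = 31, q_1 = 1*1 + 0 = 1.
  i=2: a_2=14, p_2 = 14*31 + 30 = 464, q_2 = 14*1 + 1 = 15.
  i=3: a_3=2, p_3 = 2*464 + 31 = 959, q_3 = 2*15 + 1 = 31.
  i=4: a_4=14, p_4 = 14*959 + 464 = 13890, q_4 = 14*31 + 15 = 449.
  i=5: a_5=1, p_5 = 1*13890 + 959 = 14849, q_5 = 1*449 + 31 = 480.
Check: 14849^2 - 957*480^2 = 220492801 - 220492800 = 1, so (x, y) = (14849, 480) solves the equation, and by the theorem it is the least positive solution.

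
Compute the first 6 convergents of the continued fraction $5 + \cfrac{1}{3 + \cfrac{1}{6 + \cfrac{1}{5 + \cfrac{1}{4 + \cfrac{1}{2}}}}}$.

Using the convergent recurrence p_i = a_i*p_{i-1} + p_{i-2}, q_i = a_i*q_{i-1} + q_{i-2} with p_{-2}=0, p_{-1}=1, q_{-2}=1, q_{-1}=0:
  i=0: a_0=5, p_0 = 5*1 + 0 = 5, q_0 = 5*0 + 1 = 1.
  i=1: a_1=3, p_1 = 3*5 + 1 = 16, q_1 = 3*1 + 0 = 3.
  i=2: a_2=6, p_2 = 6*16 + 5 = 101, q_2 = 6*3 + 1 = 19.
  i=3: a_3=5, p_3 = 5*101 + 16 = 521, q_3 = 5*19 + 3 = 98.
  i=4: a_4=4, p_4 = 4*521 + 101 = 2185, q_4 = 4*98 + 19 = 411.
  i=5: a_5=2, p_5 = 2*2185 + 521 = 4891, q_5 = 2*411 + 98 = 920.

5/1, 16/3, 101/19, 521/98, 2185/411, 4891/920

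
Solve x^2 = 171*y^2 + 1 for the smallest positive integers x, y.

First expand sqrt(171) as a continued fraction. With x_i = (sqrt(171) + m_i)/d_i and (m_0, d_0) = (0, 1): a_0 = floor(sqrt(171)) = 13, since 13^2 = 169 <= 171 < 196 = 14^2.
Iterate m_{i+1} = d_i*a_i - m_i, d_{i+1} = (171 - m_{i+1}^2)/d_i, a_{i+1} = floor((a_0 + m_{i+1})/d_{i+1}):
  m_1 = 1*13 - 0 = 13, d_1 = (171 - 13^2)/1 = 2/1 = 2, a_1 = floor((13 + 13)/2) = 13.
  m_2 = 2*13 - 13 = 13, d_2 = (171 - 13^2)/2 = 2/2 = 1, a_2 = floor((13 + 13)/1) = 26.
  m_3 = 1*26 - 13 = 13, d_3 = (171 - 13^2)/1 = 2/1 = 2: (m_3, d_3) = (m_1, d_1) = (13, 2), so from here the quotients repeat a_1, a_2; the period length is 2.
So sqrt(171) = [13; (13, 26)] with period length k = 2.
k is even, so the fundamental solution of x^2 - 171y^2 = 1 is (p_{k-1}, q_{k-1}) = (p_1, q_1); compute convergents through index 1.
Convergents (p_i = a_i*p_{i-1} + p_{i-2}, q_i = a_i*q_{i-1} + q_{i-2} with p_{-2}=0, p_{-1}=1, q_{-2}=1, q_{-1}=0):
  i=0: a_0=13, p_0 = 13*1 + 0 = 13, q_0 = 13*0 + 1 = 1.
  i=1: a_1=13, p_1 = 13*13 + 1 = 170, q_1 = 13*1 + 0 = 13.
Check: 170^2 - 171*13^2 = 28900 - 28899 = 1, so (x, y) = (170, 13) solves the equation, and by the theorem it is the least positive solution.

(x, y) = (170, 13)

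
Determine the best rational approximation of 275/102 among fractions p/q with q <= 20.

35/13

Expand x = 275/102 as a continued fraction with the Euclidean algorithm:
  275 = 2*102 + 71, so a_0 = 2.
  102 = 1*71 + 31, so a_1 = 1.
  71 = 2*31 + 9, so a_2 = 2.
  31 = 3*9 + 4, so a_3 = 3.
  9 = 2*4 + 1, so a_4 = 2.
  4 = 4*1 + 0, so a_5 = 4.
so x = [2; 1, 2, 3, 2, 4].
Convergents (p_i = a_i*p_{i-1} + p_{i-2}, q_i = a_i*q_{i-1} + q_{i-2} with p_{-2}=0, p_{-1}=1, q_{-2}=1, q_{-1}=0), until the denominator exceeds 20:
  i=0: a_0=2, p_0 = 2*1 + 0 = 2, q_0 = 2*0 + 1 = 1.
  i=1: a_1=1, p_1 = 1*2 + 1 = 3, q_1 = 1*1 + 0 = 1.
  i=2: a_2=2, p_2 = 2*3 + 2 = 8, q_2 = 2*1 + 1 = 3.
  i=3: a_3=3, p_3 = 3*8 + 3 = 27, q_3 = 3*3 + 1 = 10.
  i=4: a_4=2, p_4 = 2*27 + 8 = 62, q_4 = 2*10 + 3 = 23.
q_4 = 23 > 20, so the last convergent with denominator <= 20 is p_3/q_3 = 27/10.
The closest fraction with denominator <= 20 is either p_3/q_3 or the intermediate fraction (k*p_3 + p_2)/(k*q_3 + q_2) with the largest k >= 1 whose denominator stays <= 20; these approach x as k grows, and every other convergent or intermediate fraction in range is farther away.
Largest k: floor((20 - q_2)/q_3) = floor((20 - 3)/10) = 1.
That gives (1*27 + 8)/(1*10 + 3) = 35/13.
Compare the errors: |x - 27/10| = |275*10 - 27*102|/(102*10) = 4/1020, and |x - 35/13| = |275*13 - 35*102|/(102*13) = 5/1326.
Cross-multiplying, 5*1020 = 5100 < 5304 = 4*1326, so 5/1326 is smaller: the intermediate fraction 35/13 is closer to x than 27/10.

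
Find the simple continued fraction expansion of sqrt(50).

Write x_i = (sqrt(50) + m_i)/d_i with (m_0, d_0) = (0, 1). a_0 = floor(sqrt(50)) = 7, since 7^2 = 49 <= 50 < 64 = 8^2.
Iterate m_{i+1} = d_i*a_i - m_i, d_{i+1} = (50 - m_{i+1}^2)/d_i, a_{i+1} = floor((a_0 + m_{i+1})/d_{i+1}):
  m_1 = 1*7 - 0 = 7, d_1 = (50 - 7^2)/1 = 1/1 = 1, a_1 = floor((7 + 7)/1) = 14.
  m_2 = 1*14 - 7 = 7, d_2 = (50 - 7^2)/1 = 1/1 = 1: (m_2, d_2) = (m_1, d_1) = (7, 1), so from here the quotient a_1 repeats; the period length is 1.
Hence the expansion of sqrt(50) is a_0 = 7 followed by the repeating block 14 (period 1).

[7; (14)]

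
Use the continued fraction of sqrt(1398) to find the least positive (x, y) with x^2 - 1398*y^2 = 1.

First expand sqrt(1398) as a continued fraction. With x_i = (sqrt(1398) + m_i)/d_i and (m_0, d_0) = (0, 1): a_0 = floor(sqrt(1398)) = 37, since 37^2 = 1369 <= 1398 < 1444 = 38^2.
Iterate m_{i+1} = d_i*a_i - m_i, d_{i+1} = (1398 - m_{i+1}^2)/d_i, a_{i+1} = floor((a_0 + m_{i+1})/d_{i+1}):
  m_1 = 1*37 - 0 = 37, d_1 = (1398 - 37^2)/1 = 29/1 = 29, a_1 = floor((37 + 37)/29) = 2.
  m_2 = 29*2 - 37 = 21, d_2 = (1398 - 21^2)/29 = 957/29 = 33, a_2 = floor((37 + 21)/33) = 1.
  m_3 = 33*1 - 21 = 12, d_3 = (1398 - 12^2)/33 = 1254/33 = 38, a_3 = floor((37 + 12)/38) = 1.
  m_4 = 38*1 - 12 = 26, d_4 = (1398 - 26^2)/38 = 722/38 = 19, a_4 = floor((37 + 26)/19) = 3.
  m_5 = 19*3 - 26 = 31, d_5 = (1398 - 31^2)/19 = 437/19 = 23, a_5 = floor((37 + 31)/23) = 2.
  m_6 = 23*2 - 31 = 15, d_6 = (1398 - 15^2)/23 = 1173/23 = 51, a_6 = floor((37 + 15)/51) = 1.
  m_7 = 51*1 - 15 = 36, d_7 = (1398 - 36^2)/51 = 102/51 = 2, a_7 = floor((37 + 36)/2) = 36.
  m_8 = 2*36 - 36 = 36, d_8 = (1398 - 36^2)/2 = 102/2 = 51, a_8 = floor((37 + 36)/51) = 1.
  m_9 = 51*1 - 36 = 15, d_9 = (1398 - 15^2)/51 = 1173/51 = 23, a_9 = floor((37 + 15)/23) = 2.
  m_10 = 23*2 - 15 = 31, d_10 = (1398 - 31^2)/23 = 437/23 = 19, a_10 = floor((37 + 31)/19) = 3.
  m_11 = 19*3 - 31 = 26, d_11 = (1398 - 26^2)/19 = 722/19 = 38, a_11 = floor((37 + 26)/38) = 1.
  m_12 = 38*1 - 26 = 12, d_12 = (1398 - 12^2)/38 = 1254/38 = 33, a_12 = floor((37 + 12)/33) = 1.
  m_13 = 33*1 - 12 = 21, d_13 = (1398 - 21^2)/33 = 957/33 = 29, a_13 = floor((37 + 21)/29) = 2.
  m_14 = 29*2 - 21 = 37, d_14 = (1398 - 37^2)/29 = 29/29 = 1, a_14 = floor((37 + 37)/1) = 74.
  m_15 = 1*74 - 37 = 37, d_15 = (1398 - 37^2)/1 = 29/1 = 29: (m_15, d_15) = (m_1, d_1) = (37, 29), so from here the quotients repeat a_1, ..., a_14; the period length is 14.
So sqrt(1398) = [37; (2, 1, 1, 3, 2, 1, 36, 1, 2, 3, 1, 1, 2, 74)] with period length k = 14.
k is even, so the fundamental solution of x^2 - 1398y^2 = 1 is (p_{k-1}, q_{k-1}) = (p_13, q_13); compute convergents through index 13.
Convergents (p_i = a_i*p_{i-1} + p_{i-2}, q_i = a_i*q_{i-1} + q_{i-2} with p_{-2}=0, p_{-1}=1, q_{-2}=1, q_{-1}=0):
  i=0: a_0=37, p_0 = 37*1 + 0 = 37, q_0 = 37*0 + 1 = 1.
  i=1: a_1=2, p_1 = 2*37 + 1 = 75, q_1 = 2*1 + 0 = 2.
  i=2: a_2=1, p_2 = 1*75 + 37 = 112, q_2 = 1*2 + 1 = 3.
  i=3: a_3=1, p_3 = 1*112 + 75 = 187, q_3 = 1*3 + 2 = 5.
  i=4: a_4=3, p_4 = 3*187 + 112 = 673, q_4 = 3*5 + 3 = 18.
  i=5: a_5=2, p_5 = 2*673 + 187 = 1533, q_5 = 2*18 + 5 = 41.
  i=6: a_6=1, p_6 = 1*1533 + 673 = 2206, q_6 = 1*41 + 18 = 59.
  i=7: a_7=36, p_7 = 36*2206 + 1533 = 80949, q_7 = 36*59 + 41 = 2165.
  i=8: a_8=1, p_8 = 1*80949 + 2206 = 83155, q_8 = 1*2165 + 59 = 2224.
  i=9: a_9=2, p_9 = 2*83155 + 80949 = 247259, q_9 = 2*2224 + 2165 = 6613.
  i=10: a_10=3, p_10 = 3*247259 + 83155 = 824932, q_10 = 3*6613 + 2224 = 22063.
  i=11: a_11=1, p_11 = 1*824932 + 247259 = 1072191, q_11 = 1*22063 + 6613 = 28676.
  i=12: a_12=1, p_12 = 1*1072191 + 824932 = 1897123, q_12 = 1*28676 + 22063 = 50739.
  i=13: a_13=2, p_13 = 2*1897123 + 1072191 = 4866437, q_13 = 2*50739 + 28676 = 130154.
Check: 4866437^2 - 1398*130154^2 = 23682209074969 - 23682209074968 = 1, so (x, y) = (4866437, 130154) solves the equation, and by the theorem it is the least positive solution.

(x, y) = (4866437, 130154)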